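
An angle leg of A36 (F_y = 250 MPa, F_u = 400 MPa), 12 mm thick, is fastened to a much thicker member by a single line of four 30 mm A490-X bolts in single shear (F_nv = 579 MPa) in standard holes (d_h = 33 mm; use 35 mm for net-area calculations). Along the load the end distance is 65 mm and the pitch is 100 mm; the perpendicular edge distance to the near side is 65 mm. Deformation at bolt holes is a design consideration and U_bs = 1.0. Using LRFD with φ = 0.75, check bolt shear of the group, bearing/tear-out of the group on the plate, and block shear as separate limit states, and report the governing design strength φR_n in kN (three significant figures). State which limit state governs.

664 kN (block shear governs)

Bolt shear: A_b = π·30²/4 = 706.9 mm²; R_n = 579 × 706.9 × 4 × 1 / 1000 = 1637 kN → 0.75 × 1637 = 1230 kN.
Bearing: edge l_c = 48.5, r_n = 279.4 kN; interior l_c = 67, r_n = 345.6 kN; R_n = 279.4 + 3·345.6 = 1316 kN → 987 kN.
Block shear: A_gv = 4380, A_nv = 2910, A_nt = 570 mm²; R_n = min(0.6F_uA_nv, 0.6F_yA_gv) + U_bs·F_u·A_nt = 885 kN → 664 kN.
Block shear governs: 664 kN.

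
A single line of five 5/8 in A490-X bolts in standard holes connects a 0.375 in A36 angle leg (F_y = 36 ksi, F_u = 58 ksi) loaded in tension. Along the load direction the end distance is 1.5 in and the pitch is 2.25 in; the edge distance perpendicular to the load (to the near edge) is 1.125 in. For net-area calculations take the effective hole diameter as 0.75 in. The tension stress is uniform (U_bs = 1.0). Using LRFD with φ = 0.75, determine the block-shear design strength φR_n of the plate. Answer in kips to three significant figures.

Shear plane L_v = 1.5 + 4·2.25 = 10.5 in; A_gv = 10.5 × 0.375 = 3.938 in².
A_nv = (10.5 − 4.5·0.75) × 0.375 = 2.672 in².
A_nt = (1.125 − 0.5·0.75) × 0.375 = 0.2812 in².
0.6 F_u A_nv = 92.98 kips; 0.6 F_y A_gv = 85.05 kips → shear yielding governs the shear term.
R_n = 85.05 + 1.0 × 58 × 0.2812 = 101.4 kips.
Design strength φR_n = 0.75 × 101.4 = 76 kips.

76 kips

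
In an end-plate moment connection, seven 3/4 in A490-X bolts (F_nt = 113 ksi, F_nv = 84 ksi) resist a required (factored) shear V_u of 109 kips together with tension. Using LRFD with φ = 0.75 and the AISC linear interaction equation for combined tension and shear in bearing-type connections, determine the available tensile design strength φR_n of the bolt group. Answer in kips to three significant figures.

194 kips

A_b = π·0.75²/4 = 0.4418 in²; f_rv = 109 / (7 × 0.4418) = 35.25 ksi.
F'_nt = 1.3 F_nt − (F_nt / φF_nv) f_rv = 1.3·113 − (113/(0.75·84))·35.25 = 83.68 ksi, capped at F_nt → F'_nt = 83.68 ksi.
R_n = F'_nt · A_b · n = 83.68 × 0.4418 × 7 = 258.8 kips.
Design strength φR_n = 0.75 × 258.8 = 194 kips.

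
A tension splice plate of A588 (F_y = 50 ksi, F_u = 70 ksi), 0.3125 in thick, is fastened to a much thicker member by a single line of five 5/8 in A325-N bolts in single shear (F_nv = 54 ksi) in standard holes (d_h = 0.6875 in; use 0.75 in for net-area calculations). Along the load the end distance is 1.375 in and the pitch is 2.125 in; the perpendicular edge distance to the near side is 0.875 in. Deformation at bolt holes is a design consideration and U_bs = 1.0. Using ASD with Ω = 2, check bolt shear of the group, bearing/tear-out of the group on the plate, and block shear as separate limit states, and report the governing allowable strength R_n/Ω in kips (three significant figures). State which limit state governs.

41.4 kips (bolt shear governs)

Bolt shear: A_b = π·0.625²/4 = 0.3068 in²; R_n = 54 × 0.3068 × 5 × 1 = 82.83 kips → 82.83 / 2 = 41.4 kips.
Bearing: edge l_c = 1.031, r_n = 27.07 kips; interior l_c = 1.438, r_n = 32.81 kips; R_n = 27.07 + 4·32.81 = 158.3 kips → 79.2 kips.
Block shear: A_gv = 3.086, A_nv = 2.031, A_nt = 0.1562 in²; R_n = min(0.6F_uA_nv, 0.6F_yA_gv) + U_bs·F_u·A_nt = 96.25 kips → 48.1 kips.
Bolt shear governs: 41.4 kips.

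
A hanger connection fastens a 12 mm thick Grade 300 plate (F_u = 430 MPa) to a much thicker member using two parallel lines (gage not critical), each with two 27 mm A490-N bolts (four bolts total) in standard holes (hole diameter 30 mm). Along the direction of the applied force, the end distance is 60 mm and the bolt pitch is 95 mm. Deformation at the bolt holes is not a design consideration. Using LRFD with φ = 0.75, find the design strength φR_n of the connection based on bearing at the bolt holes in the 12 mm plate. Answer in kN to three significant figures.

Per bolt r_n = 1.5 l_c t F_u ≤ 3.0 d t F_u; upper limit = 3.0 × 27 × 12 × 430 / 1000 = 418 kN.
Edge bolt: l_c = 60 − 30/2 = 45 mm → 1.5 × 45 × 12 × 430 / 1000 = 348.3 → r_n = 348.3 kN.
Interior bolts: l_c = 95 − 30 = 65 mm → 1.5 × 65 × 12 × 430 / 1000 = 503.1 → r_n = 418 kN.
R_n = 2 × 348.3 + 2 × 418 = 1533 kN.
Design strength φR_n = 0.75 × 1533 = 1150 kN.

1150 kN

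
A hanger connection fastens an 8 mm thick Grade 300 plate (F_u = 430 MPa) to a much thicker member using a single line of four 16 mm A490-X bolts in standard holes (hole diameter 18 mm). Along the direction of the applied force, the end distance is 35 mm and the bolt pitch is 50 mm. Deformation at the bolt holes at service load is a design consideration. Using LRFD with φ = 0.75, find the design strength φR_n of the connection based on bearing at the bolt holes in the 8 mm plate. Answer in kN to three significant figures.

378 kN

Per bolt r_n = 1.2 l_c t F_u ≤ 2.4 d t F_u; upper limit = 2.4 × 16 × 8 × 430 / 1000 = 132.1 kN.
Edge bolt: l_c = 35 − 18/2 = 26 mm → 1.2 × 26 × 8 × 430 / 1000 = 107.3 → r_n = 107.3 kN.
Interior bolts: l_c = 50 − 18 = 32 mm → 1.2 × 32 × 8 × 430 / 1000 = 132.1 → r_n = 132.1 kN.
R_n = 1 × 107.3 + 3 × 132.1 = 503.6 kN.
Design strength φR_n = 0.75 × 503.6 = 378 kN.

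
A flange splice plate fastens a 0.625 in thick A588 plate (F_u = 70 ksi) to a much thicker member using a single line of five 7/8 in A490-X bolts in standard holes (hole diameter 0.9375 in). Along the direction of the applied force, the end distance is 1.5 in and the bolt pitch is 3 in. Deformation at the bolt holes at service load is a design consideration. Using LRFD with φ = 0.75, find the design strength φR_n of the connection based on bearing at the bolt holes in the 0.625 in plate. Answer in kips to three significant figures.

316 kips

Per bolt r_n = 1.2 l_c t F_u ≤ 2.4 d t F_u; upper limit = 2.4 × 0.875 × 0.625 × 70 = 91.88 kips.
Edge bolt: l_c = 1.5 − 0.9375/2 = 1.031 in → 1.2 × 1.031 × 0.625 × 70 = 54.14 → r_n = 54.14 kips.
Interior bolts: l_c = 3 − 0.9375 = 2.062 in → 1.2 × 2.062 × 0.625 × 70 = 108.3 → r_n = 91.88 kips.
R_n = 1 × 54.14 + 4 × 91.88 = 421.6 kips.
Design strength φR_n = 0.75 × 421.6 = 316 kips.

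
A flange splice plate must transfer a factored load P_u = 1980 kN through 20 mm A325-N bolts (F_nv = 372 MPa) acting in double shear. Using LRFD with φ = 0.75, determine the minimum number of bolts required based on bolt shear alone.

12 bolts

A_b = π·20²/4 = 314.2 mm².
Per-bolt design strength φR_n = 0.75 × 372 × 314.2 × 2 / 1000 = 175.3 kN.
n ≥ 1980 / 175.3 = 11.29 → use 12 bolts.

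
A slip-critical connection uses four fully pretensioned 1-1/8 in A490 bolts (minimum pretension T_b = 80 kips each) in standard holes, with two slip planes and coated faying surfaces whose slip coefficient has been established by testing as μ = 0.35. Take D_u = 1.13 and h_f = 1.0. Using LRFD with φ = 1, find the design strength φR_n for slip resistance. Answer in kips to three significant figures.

R_n = μ · D_u · h_f · T_b · n_s · n_b = 0.35 × 1.13 × 1.0 × 80 × 2 × 4 = 253.1 kips.
Design strength φR_n = 1 × 253.1 = 253 kips.

253 kips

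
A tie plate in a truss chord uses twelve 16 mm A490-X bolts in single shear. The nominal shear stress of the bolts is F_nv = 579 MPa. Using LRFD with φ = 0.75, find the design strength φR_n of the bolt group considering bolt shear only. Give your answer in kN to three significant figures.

1050 kN

A_b = π × 16² / 4 = 201.1 mm².
R_n = F_nv · A_b · n · n_s = 579 × 201.1 × 12 × 1 / 1000 = 1397 kN.
Design strength φR_n = 0.75 × 1397 = 1050 kN.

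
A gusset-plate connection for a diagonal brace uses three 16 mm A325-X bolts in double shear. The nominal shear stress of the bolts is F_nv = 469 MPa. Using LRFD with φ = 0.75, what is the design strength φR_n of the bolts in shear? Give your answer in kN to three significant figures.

A_b = π × 16² / 4 = 201.1 mm².
R_n = F_nv · A_b · n · n_s = 469 × 201.1 × 3 × 2 / 1000 = 565.8 kN.
Design strength φR_n = 0.75 × 565.8 = 424 kN.

424 kN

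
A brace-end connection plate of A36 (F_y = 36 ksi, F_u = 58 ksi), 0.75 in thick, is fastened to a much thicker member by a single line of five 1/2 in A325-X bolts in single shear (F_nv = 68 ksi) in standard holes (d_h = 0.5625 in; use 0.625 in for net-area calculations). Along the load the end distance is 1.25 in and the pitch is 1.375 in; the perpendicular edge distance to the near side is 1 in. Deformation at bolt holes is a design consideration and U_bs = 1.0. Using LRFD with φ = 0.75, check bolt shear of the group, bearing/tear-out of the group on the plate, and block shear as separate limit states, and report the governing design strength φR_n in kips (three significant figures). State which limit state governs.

50.1 kips (bolt shear governs)

Bolt shear: A_b = π·0.5²/4 = 0.1963 in²; R_n = 68 × 0.1963 × 5 × 1 = 66.76 kips → 0.75 × 66.76 = 50.1 kips.
Bearing: edge l_c = 0.9688, r_n = 50.57 kips; interior l_c = 0.8125, r_n = 42.41 kips; R_n = 50.57 + 4·42.41 = 220.2 kips → 165 kips.
Block shear: A_gv = 5.062, A_nv = 2.953, A_nt = 0.5156 in²; R_n = min(0.6F_uA_nv, 0.6F_yA_gv) + U_bs·F_u·A_nt = 132.7 kips → 99.5 kips.
Bolt shear governs: 50.1 kips.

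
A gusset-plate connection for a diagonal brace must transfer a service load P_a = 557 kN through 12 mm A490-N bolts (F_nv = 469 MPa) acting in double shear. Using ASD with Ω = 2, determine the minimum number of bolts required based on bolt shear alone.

A_b = π·12²/4 = 113.1 mm².
Per-bolt allowable strength R_n/Ω = 469 × 113.1 × 2 / 1000 / 2 = 53.04 kN.
n ≥ 557 / 53.04 = 10.5 → use 11 bolts.

11 bolts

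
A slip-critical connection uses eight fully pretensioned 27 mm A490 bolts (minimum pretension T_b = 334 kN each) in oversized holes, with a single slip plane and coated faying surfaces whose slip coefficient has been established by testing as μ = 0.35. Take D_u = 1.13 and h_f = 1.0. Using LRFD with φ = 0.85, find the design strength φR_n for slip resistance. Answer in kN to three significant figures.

898 kN

R_n = μ · D_u · h_f · T_b · n_s · n_b = 0.35 × 1.13 × 1.0 × 334 × 1 × 8 = 1057 kN.
Design strength φR_n = 0.85 × 1057 = 898 kN.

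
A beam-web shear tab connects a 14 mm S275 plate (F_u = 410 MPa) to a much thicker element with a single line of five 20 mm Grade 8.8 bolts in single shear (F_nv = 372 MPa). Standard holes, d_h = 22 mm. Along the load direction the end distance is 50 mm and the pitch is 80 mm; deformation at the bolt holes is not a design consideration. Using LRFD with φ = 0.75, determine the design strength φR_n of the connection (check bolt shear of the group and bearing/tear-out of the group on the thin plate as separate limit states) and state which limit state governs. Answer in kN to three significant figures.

438 kN (bolt shear governs)

Bolt shear: A_b = π·20²/4 = 314.2 mm²; R_n = 372 × 314.2 × 5 × 1 / 1000 = 584.3 kN → 0.75 × 584.3 = 438 kN.
Bearing (1.5 l_c t F_u ≤ 3.0 d t F_u): upper limit = 3.0·20·14·410 / 1000 = 344.4 kN.
  Edge l_c = 50 − 22/2 = 39 → r_n = 335.8 kN; interior l_c = 80 − 22 = 58 → r_n = 344.4 kN.
  R_n,bearing = 1·335.8 + 4·344.4 = 1713 kN → 0.75 × 1713 = 1290 kN.
Bolt shear governs: 438 kN.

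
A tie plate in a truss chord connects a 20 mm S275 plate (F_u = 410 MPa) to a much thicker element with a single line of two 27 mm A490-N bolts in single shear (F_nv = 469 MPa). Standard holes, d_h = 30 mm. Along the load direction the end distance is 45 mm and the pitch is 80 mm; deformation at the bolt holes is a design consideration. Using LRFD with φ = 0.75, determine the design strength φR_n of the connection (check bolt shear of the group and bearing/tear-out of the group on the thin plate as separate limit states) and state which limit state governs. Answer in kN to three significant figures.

403 kN (bolt shear governs)

Bolt shear: A_b = π·27²/4 = 572.6 mm²; R_n = 469 × 572.6 × 2 × 1 / 1000 = 537.1 kN → 0.75 × 537.1 = 403 kN.
Bearing (1.2 l_c t F_u ≤ 2.4 d t F_u): upper limit = 2.4·27·20·410 / 1000 = 531.4 kN.
  Edge l_c = 45 − 30/2 = 30 → r_n = 295.2 kN; interior l_c = 80 − 30 = 50 → r_n = 492 kN.
  R_n,bearing = 1·295.2 + 1·492 = 787.2 kN → 0.75 × 787.2 = 590 kN.
Bolt shear governs: 403 kN.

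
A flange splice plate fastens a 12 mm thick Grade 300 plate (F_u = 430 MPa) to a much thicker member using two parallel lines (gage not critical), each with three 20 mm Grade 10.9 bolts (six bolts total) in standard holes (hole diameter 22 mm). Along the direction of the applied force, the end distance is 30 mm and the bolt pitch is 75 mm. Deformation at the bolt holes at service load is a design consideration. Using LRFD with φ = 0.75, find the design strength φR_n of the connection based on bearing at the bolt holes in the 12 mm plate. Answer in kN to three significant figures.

Per bolt r_n = 1.2 l_c t F_u ≤ 2.4 d t F_u; upper limit = 2.4 × 20 × 12 × 430 / 1000 = 247.7 kN.
Edge bolt: l_c = 30 − 22/2 = 19 mm → 1.2 × 19 × 12 × 430 / 1000 = 117.6 → r_n = 117.6 kN.
Interior bolts: l_c = 75 − 22 = 53 mm → 1.2 × 53 × 12 × 430 / 1000 = 328.2 → r_n = 247.7 kN.
R_n = 2 × 117.6 + 4 × 247.7 = 1226 kN.
Design strength φR_n = 0.75 × 1226 = 920 kN.

920 kN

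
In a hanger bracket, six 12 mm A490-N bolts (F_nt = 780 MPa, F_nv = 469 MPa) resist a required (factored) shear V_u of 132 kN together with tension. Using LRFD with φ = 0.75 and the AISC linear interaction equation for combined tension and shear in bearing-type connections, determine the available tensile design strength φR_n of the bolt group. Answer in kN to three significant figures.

A_b = π·12²/4 = 113.1 mm²; f_rv = 132 × 1000 / (6 × 113.1) = 194.5 MPa.
F'_nt = 1.3 F_nt − (F_nt / φF_nv) f_rv = 1.3·780 − (780/(0.75·469))·194.5 = 582.6 MPa, capped at F_nt → F'_nt = 582.6 MPa.
R_n = F'_nt · A_b · n = 582.6 × 113.1 × 6 / 1000 = 395.4 kN.
Design strength φR_n = 0.75 × 395.4 = 297 kN.

297 kN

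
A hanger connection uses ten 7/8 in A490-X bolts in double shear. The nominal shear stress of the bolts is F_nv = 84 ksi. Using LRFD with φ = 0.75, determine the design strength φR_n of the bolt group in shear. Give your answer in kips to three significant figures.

A_b = π × 0.875² / 4 = 0.6013 in².
R_n = F_nv · A_b · n · n_s = 84 × 0.6013 × 10 × 2 = 1010 kips.
Design strength φR_n = 0.75 × 1010 = 758 kips.

758 kips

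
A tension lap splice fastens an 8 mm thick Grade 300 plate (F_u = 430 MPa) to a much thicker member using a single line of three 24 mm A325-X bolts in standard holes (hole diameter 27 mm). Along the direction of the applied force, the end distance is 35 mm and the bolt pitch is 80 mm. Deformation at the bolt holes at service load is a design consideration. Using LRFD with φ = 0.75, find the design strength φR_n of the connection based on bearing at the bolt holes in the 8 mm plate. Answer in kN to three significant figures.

364 kN

Per bolt r_n = 1.2 l_c t F_u ≤ 2.4 d t F_u; upper limit = 2.4 × 24 × 8 × 430 / 1000 = 198.1 kN.
Edge bolt: l_c = 35 − 27/2 = 21.5 mm → 1.2 × 21.5 × 8 × 430 / 1000 = 88.75 → r_n = 88.75 kN.
Interior bolts: l_c = 80 − 27 = 53 mm → 1.2 × 53 × 8 × 430 / 1000 = 218.8 → r_n = 198.1 kN.
R_n = 1 × 88.75 + 2 × 198.1 = 485 kN.
Design strength φR_n = 0.75 × 485 = 364 kN.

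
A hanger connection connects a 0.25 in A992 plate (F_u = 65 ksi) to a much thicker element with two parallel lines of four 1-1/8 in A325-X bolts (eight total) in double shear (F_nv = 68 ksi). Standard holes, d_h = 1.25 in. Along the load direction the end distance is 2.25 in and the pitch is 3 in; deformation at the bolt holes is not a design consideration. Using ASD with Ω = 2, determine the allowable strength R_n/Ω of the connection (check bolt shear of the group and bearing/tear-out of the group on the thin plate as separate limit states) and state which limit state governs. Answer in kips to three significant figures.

Bolt shear: A_b = π·1.125²/4 = 0.994 in²; R_n = 68 × 0.994 × 8 × 2 = 1081 kips → 1081 / 2 = 541 kips.
Bearing (1.5 l_c t F_u ≤ 3.0 d t F_u): upper limit = 3.0·1.125·0.25·65 = 54.84 kips.
  Edge l_c = 2.25 − 1.25/2 = 1.625 → r_n = 39.61 kips; interior l_c = 3 − 1.25 = 1.75 → r_n = 42.66 kips.
  R_n,bearing = 2·39.61 + 6·42.66 = 335.2 kips → 335.2 / 2 = 168 kips.
Bearing governs: 168 kips.

168 kips (bearing governs)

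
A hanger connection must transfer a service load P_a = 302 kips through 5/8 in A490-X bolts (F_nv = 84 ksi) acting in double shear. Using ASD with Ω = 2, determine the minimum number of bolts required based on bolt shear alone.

12 bolts

A_b = π·0.625²/4 = 0.3068 in².
Per-bolt allowable strength R_n/Ω = 84 × 0.3068 × 2 / 2 = 25.77 kips.
n ≥ 302 / 25.77 = 11.72 → use 12 bolts.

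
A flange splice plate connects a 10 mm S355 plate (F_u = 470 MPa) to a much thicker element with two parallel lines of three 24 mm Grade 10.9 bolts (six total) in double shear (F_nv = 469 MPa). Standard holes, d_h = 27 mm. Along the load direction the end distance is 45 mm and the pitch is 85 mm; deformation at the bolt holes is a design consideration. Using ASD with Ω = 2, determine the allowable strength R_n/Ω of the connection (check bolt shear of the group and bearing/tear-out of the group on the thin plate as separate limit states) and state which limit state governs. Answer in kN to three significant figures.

Bolt shear: A_b = π·24²/4 = 452.4 mm²; R_n = 469 × 452.4 × 6 × 2 / 1000 = 2546 kN → 2546 / 2 = 1270 kN.
Bearing (1.2 l_c t F_u ≤ 2.4 d t F_u): upper limit = 2.4·24·10·470 / 1000 = 270.7 kN.
  Edge l_c = 45 − 27/2 = 31.5 → r_n = 177.7 kN; interior l_c = 85 − 27 = 58 → r_n = 270.7 kN.
  R_n,bearing = 2·177.7 + 4·270.7 = 1438 kN → 1438 / 2 = 719 kN.
Bearing governs: 719 kN.

719 kN (bearing governs)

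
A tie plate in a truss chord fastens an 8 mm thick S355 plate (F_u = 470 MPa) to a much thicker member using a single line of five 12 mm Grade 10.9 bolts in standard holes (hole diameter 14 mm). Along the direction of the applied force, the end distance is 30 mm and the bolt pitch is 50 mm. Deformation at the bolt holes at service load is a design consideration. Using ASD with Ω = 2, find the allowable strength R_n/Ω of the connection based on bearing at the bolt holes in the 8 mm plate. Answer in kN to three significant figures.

Per bolt r_n = 1.2 l_c t F_u ≤ 2.4 d t F_u; upper limit = 2.4 × 12 × 8 × 470 / 1000 = 108.3 kN.
Edge bolt: l_c = 30 − 14/2 = 23 mm → 1.2 × 23 × 8 × 470 / 1000 = 103.8 → r_n = 103.8 kN.
Interior bolts: l_c = 50 − 14 = 36 mm → 1.2 × 36 × 8 × 470 / 1000 = 162.4 → r_n = 108.3 kN.
R_n = 1 × 103.8 + 4 × 108.3 = 536.9 kN.
Allowable strength R_n/Ω = 536.9 / 2 = 268 kN.

268 kN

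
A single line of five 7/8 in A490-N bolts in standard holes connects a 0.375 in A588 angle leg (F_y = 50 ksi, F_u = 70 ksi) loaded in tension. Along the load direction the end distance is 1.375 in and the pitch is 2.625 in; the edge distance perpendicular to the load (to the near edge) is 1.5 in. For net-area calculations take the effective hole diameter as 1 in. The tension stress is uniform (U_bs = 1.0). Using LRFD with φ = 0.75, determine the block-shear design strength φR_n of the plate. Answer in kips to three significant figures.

Shear plane L_v = 1.375 + 4·2.625 = 11.88 in; A_gv = 11.88 × 0.375 = 4.453 in².
A_nv = (11.88 − 4.5·1) × 0.375 = 2.766 in².
A_nt = (1.5 − 0.5·1) × 0.375 = 0.375 in².
0.6 F_u A_nv = 116.2 kips; 0.6 F_y A_gv = 133.6 kips → shear rupture governs the shear term.
R_n = 116.2 + 1.0 × 70 × 0.375 = 142.4 kips.
Design strength φR_n = 0.75 × 142.4 = 107 kips.

107 kips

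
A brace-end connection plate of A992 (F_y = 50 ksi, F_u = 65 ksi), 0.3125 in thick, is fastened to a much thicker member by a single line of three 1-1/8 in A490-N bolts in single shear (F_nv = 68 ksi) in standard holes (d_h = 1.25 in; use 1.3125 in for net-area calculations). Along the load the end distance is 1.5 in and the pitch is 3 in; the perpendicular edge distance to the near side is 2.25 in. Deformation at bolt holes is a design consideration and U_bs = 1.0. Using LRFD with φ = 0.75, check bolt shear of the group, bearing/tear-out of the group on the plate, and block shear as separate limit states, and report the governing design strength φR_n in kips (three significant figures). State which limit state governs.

Bolt shear: A_b = π·1.125²/4 = 0.994 in²; R_n = 68 × 0.994 × 3 × 1 = 202.8 kips → 0.75 × 202.8 = 152 kips.
Bearing: edge l_c = 0.875, r_n = 21.33 kips; interior l_c = 1.75, r_n = 42.66 kips; R_n = 21.33 + 2·42.66 = 106.6 kips → 80 kips.
Block shear: A_gv = 2.344, A_nv = 1.318, A_nt = 0.498 in²; R_n = min(0.6F_uA_nv, 0.6F_yA_gv) + U_bs·F_u·A_nt = 83.79 kips → 62.8 kips.
Block shear governs: 62.8 kips.

62.8 kips (block shear governs)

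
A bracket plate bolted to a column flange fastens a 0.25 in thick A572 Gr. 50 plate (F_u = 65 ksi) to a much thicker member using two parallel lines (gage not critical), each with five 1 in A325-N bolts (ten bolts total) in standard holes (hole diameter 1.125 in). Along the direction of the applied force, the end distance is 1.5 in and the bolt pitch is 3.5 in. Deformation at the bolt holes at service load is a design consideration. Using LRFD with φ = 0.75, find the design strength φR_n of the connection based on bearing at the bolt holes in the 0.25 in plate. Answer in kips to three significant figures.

Per bolt r_n = 1.2 l_c t F_u ≤ 2.4 d t F_u; upper limit = 2.4 × 1 × 0.25 × 65 = 39 kips.
Edge bolt: l_c = 1.5 − 1.125/2 = 0.9375 in → 1.2 × 0.9375 × 0.25 × 65 = 18.28 → r_n = 18.28 kips.
Interior bolts: l_c = 3.5 − 1.125 = 2.375 in → 1.2 × 2.375 × 0.25 × 65 = 46.31 → r_n = 39 kips.
R_n = 2 × 18.28 + 8 × 39 = 348.6 kips.
Design strength φR_n = 0.75 × 348.6 = 261 kips.

261 kips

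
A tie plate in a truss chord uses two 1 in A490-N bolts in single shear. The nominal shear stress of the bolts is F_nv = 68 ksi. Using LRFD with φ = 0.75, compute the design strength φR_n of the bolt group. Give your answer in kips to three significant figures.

A_b = π × 1² / 4 = 0.7854 in².
R_n = F_nv · A_b · n · n_s = 68 × 0.7854 × 2 × 1 = 106.8 kips.
Design strength φR_n = 0.75 × 106.8 = 80.1 kips.

80.1 kips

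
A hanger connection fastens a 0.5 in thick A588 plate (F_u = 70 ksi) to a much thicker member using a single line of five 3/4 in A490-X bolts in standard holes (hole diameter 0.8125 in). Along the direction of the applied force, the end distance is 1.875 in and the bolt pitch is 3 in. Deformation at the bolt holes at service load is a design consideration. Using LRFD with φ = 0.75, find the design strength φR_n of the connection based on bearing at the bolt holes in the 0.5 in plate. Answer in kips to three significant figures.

235 kips

Per bolt r_n = 1.2 l_c t F_u ≤ 2.4 d t F_u; upper limit = 2.4 × 0.75 × 0.5 × 70 = 63 kips.
Edge bolt: l_c = 1.875 − 0.8125/2 = 1.469 in → 1.2 × 1.469 × 0.5 × 70 = 61.69 → r_n = 61.69 kips.
Interior bolts: l_c = 3 − 0.8125 = 2.188 in → 1.2 × 2.188 × 0.5 × 70 = 91.88 → r_n = 63 kips.
R_n = 1 × 61.69 + 4 × 63 = 313.7 kips.
Design strength φR_n = 0.75 × 313.7 = 235 kips.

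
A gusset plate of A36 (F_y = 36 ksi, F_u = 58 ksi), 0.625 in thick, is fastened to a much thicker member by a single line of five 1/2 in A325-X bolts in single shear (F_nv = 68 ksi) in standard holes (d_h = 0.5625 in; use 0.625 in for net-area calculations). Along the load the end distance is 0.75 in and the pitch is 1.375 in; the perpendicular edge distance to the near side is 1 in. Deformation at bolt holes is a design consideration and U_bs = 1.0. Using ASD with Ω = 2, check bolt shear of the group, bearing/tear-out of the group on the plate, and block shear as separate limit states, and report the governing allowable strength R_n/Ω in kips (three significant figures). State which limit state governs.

Bolt shear: A_b = π·0.5²/4 = 0.1963 in²; R_n = 68 × 0.1963 × 5 × 1 = 66.76 kips → 66.76 / 2 = 33.4 kips.
Bearing: edge l_c = 0.4688, r_n = 20.39 kips; interior l_c = 0.8125, r_n = 35.34 kips; R_n = 20.39 + 4·35.34 = 161.8 kips → 80.9 kips.
Block shear: A_gv = 3.906, A_nv = 2.148, A_nt = 0.4297 in²; R_n = min(0.6F_uA_nv, 0.6F_yA_gv) + U_bs·F_u·A_nt = 99.69 kips → 49.8 kips.
Bolt shear governs: 33.4 kips.

33.4 kips (bolt shear governs)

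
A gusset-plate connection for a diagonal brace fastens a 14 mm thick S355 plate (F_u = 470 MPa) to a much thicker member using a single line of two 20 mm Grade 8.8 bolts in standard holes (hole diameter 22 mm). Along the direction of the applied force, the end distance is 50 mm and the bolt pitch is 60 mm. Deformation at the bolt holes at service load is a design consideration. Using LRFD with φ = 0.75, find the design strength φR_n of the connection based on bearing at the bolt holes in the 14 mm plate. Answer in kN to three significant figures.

456 kN

Per bolt r_n = 1.2 l_c t F_u ≤ 2.4 d t F_u; upper limit = 2.4 × 20 × 14 × 470 / 1000 = 315.8 kN.
Edge bolt: l_c = 50 − 22/2 = 39 mm → 1.2 × 39 × 14 × 470 / 1000 = 307.9 → r_n = 307.9 kN.
Interior bolts: l_c = 60 − 22 = 38 mm → 1.2 × 38 × 14 × 470 / 1000 = 300 → r_n = 300 kN.
R_n = 1 × 307.9 + 1 × 300 = 608 kN.
Design strength φR_n = 0.75 × 608 = 456 kN.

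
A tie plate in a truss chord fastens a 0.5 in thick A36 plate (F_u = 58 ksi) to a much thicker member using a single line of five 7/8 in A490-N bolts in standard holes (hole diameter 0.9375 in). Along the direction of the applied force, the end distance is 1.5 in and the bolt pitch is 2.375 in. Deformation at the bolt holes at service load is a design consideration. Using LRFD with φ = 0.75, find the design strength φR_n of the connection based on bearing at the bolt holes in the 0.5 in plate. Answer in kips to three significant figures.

Per bolt r_n = 1.2 l_c t F_u ≤ 2.4 d t F_u; upper limit = 2.4 × 0.875 × 0.5 × 58 = 60.9 kips.
Edge bolt: l_c = 1.5 − 0.9375/2 = 1.031 in → 1.2 × 1.031 × 0.5 × 58 = 35.89 → r_n = 35.89 kips.
Interior bolts: l_c = 2.375 − 0.9375 = 1.438 in → 1.2 × 1.438 × 0.5 × 58 = 50.02 → r_n = 50.02 kips.
R_n = 1 × 35.89 + 4 × 50.02 = 236 kips.
Design strength φR_n = 0.75 × 236 = 177 kips.

177 kips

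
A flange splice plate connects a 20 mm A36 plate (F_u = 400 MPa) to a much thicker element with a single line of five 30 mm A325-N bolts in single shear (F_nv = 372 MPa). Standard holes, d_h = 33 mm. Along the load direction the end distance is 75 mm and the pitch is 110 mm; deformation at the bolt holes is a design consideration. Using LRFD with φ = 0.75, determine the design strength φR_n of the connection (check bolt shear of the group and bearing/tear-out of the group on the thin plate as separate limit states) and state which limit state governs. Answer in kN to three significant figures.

986 kN (bolt shear governs)

Bolt shear: A_b = π·30²/4 = 706.9 mm²; R_n = 372 × 706.9 × 5 × 1 / 1000 = 1315 kN → 0.75 × 1315 = 986 kN.
Bearing (1.2 l_c t F_u ≤ 2.4 d t F_u): upper limit = 2.4·30·20·400 / 1000 = 576 kN.
  Edge l_c = 75 − 33/2 = 58.5 → r_n = 561.6 kN; interior l_c = 110 − 33 = 77 → r_n = 576 kN.
  R_n,bearing = 1·561.6 + 4·576 = 2866 kN → 0.75 × 2866 = 2150 kN.
Bolt shear governs: 986 kN.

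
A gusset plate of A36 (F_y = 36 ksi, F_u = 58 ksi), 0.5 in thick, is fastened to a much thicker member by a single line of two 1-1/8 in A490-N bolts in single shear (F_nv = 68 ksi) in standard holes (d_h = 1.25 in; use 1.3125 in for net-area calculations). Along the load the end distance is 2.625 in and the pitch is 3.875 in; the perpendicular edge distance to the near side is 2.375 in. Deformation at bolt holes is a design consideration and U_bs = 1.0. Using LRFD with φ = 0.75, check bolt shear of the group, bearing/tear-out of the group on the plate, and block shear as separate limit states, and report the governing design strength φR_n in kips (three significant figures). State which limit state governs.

Bolt shear: A_b = π·1.125²/4 = 0.994 in²; R_n = 68 × 0.994 × 2 × 1 = 135.2 kips → 0.75 × 135.2 = 101 kips.
Bearing: edge l_c = 2, r_n = 69.6 kips; interior l_c = 2.625, r_n = 78.3 kips; R_n = 69.6 + 1·78.3 = 147.9 kips → 111 kips.
Block shear: A_gv = 3.25, A_nv = 2.266, A_nt = 0.8594 in²; R_n = min(0.6F_uA_nv, 0.6F_yA_gv) + U_bs·F_u·A_nt = 120 kips → 90 kips.
Block shear governs: 90 kips.

90 kips (block shear governs)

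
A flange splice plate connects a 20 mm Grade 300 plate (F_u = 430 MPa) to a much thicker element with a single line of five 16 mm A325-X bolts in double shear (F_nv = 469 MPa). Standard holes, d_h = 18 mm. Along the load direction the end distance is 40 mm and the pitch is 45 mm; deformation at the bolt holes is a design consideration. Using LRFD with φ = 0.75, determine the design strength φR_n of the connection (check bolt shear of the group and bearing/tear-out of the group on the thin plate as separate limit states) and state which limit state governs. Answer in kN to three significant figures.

Bolt shear: A_b = π·16²/4 = 201.1 mm²; R_n = 469 × 201.1 × 5 × 2 / 1000 = 943 kN → 0.75 × 943 = 707 kN.
Bearing (1.2 l_c t F_u ≤ 2.4 d t F_u): upper limit = 2.4·16·20·430 / 1000 = 330.2 kN.
  Edge l_c = 40 − 18/2 = 31 → r_n = 319.9 kN; interior l_c = 45 − 18 = 27 → r_n = 278.6 kN.
  R_n,bearing = 1·319.9 + 4·278.6 = 1434 kN → 0.75 × 1434 = 1080 kN.
Bolt shear governs: 707 kN.

707 kN (bolt shear governs)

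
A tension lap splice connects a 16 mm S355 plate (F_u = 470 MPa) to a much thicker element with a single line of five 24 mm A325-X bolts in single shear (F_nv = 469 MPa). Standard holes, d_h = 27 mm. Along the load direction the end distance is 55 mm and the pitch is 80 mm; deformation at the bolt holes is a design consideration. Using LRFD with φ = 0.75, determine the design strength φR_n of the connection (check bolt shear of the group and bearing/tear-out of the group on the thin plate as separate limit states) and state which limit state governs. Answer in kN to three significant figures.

796 kN (bolt shear governs)

Bolt shear: A_b = π·24²/4 = 452.4 mm²; R_n = 469 × 452.4 × 5 × 1 / 1000 = 1061 kN → 0.75 × 1061 = 796 kN.
Bearing (1.2 l_c t F_u ≤ 2.4 d t F_u): upper limit = 2.4·24·16·470 / 1000 = 433.2 kN.
  Edge l_c = 55 − 27/2 = 41.5 → r_n = 374.5 kN; interior l_c = 80 − 27 = 53 → r_n = 433.2 kN.
  R_n,bearing = 1·374.5 + 4·433.2 = 2107 kN → 0.75 × 2107 = 1580 kN.
Bolt shear governs: 796 kN.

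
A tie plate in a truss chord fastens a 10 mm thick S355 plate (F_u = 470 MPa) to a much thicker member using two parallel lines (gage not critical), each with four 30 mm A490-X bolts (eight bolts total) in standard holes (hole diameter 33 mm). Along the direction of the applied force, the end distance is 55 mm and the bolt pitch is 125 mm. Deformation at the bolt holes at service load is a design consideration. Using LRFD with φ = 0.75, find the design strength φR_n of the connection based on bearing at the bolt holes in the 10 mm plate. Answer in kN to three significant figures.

1850 kN

Per bolt r_n = 1.2 l_c t F_u ≤ 2.4 d t F_u; upper limit = 2.4 × 30 × 10 × 470 / 1000 = 338.4 kN.
Edge bolt: l_c = 55 − 33/2 = 38.5 mm → 1.2 × 38.5 × 10 × 470 / 1000 = 217.1 → r_n = 217.1 kN.
Interior bolts: l_c = 125 − 33 = 92 mm → 1.2 × 92 × 10 × 470 / 1000 = 518.9 → r_n = 338.4 kN.
R_n = 2 × 217.1 + 6 × 338.4 = 2465 kN.
Design strength φR_n = 0.75 × 2465 = 1850 kN.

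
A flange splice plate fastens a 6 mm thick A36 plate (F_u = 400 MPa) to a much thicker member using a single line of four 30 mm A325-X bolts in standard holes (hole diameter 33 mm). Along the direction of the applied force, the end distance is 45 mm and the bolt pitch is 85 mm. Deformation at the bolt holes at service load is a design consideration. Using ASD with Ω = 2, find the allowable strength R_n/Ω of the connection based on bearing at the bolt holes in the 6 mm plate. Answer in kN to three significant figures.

266 kN

Per bolt r_n = 1.2 l_c t F_u ≤ 2.4 d t F_u; upper limit = 2.4 × 30 × 6 × 400 / 1000 = 172.8 kN.
Edge bolt: l_c = 45 − 33/2 = 28.5 mm → 1.2 × 28.5 × 6 × 400 / 1000 = 82.08 → r_n = 82.08 kN.
Interior bolts: l_c = 85 − 33 = 52 mm → 1.2 × 52 × 6 × 400 / 1000 = 149.8 → r_n = 149.8 kN.
R_n = 1 × 82.08 + 3 × 149.8 = 531.4 kN.
Allowable strength R_n/Ω = 531.4 / 2 = 266 kN.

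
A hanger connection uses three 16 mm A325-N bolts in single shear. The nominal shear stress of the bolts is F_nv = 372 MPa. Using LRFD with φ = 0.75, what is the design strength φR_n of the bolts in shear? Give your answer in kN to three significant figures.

A_b = π × 16² / 4 = 201.1 mm².
R_n = F_nv · A_b · n · n_s = 372 × 201.1 × 3 × 1 / 1000 = 224.4 kN.
Design strength φR_n = 0.75 × 224.4 = 168 kN.

168 kN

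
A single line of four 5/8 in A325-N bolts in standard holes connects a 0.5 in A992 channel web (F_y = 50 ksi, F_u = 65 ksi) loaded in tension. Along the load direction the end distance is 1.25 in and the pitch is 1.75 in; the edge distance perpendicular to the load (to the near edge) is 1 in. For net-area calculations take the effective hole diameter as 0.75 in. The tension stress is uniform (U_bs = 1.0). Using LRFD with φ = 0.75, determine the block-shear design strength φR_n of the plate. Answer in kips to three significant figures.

71.9 kips

Shear plane L_v = 1.25 + 3·1.75 = 6.5 in; A_gv = 6.5 × 0.5 = 3.25 in².
A_nv = (6.5 − 3.5·0.75) × 0.5 = 1.938 in².
A_nt = (1 − 0.5·0.75) × 0.5 = 0.3125 in².
0.6 F_u A_nv = 75.56 kips; 0.6 F_y A_gv = 97.5 kips → shear rupture governs the shear term.
R_n = 75.56 + 1.0 × 65 × 0.3125 = 95.88 kips.
Design strength φR_n = 0.75 × 95.88 = 71.9 kips.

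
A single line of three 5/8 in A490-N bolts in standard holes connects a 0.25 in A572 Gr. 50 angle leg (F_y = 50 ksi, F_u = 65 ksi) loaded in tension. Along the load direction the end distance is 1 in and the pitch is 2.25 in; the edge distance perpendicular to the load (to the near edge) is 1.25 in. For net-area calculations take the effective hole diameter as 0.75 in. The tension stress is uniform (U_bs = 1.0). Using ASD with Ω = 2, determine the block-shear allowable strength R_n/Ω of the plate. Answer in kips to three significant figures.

24.8 kips

Shear plane L_v = 1 + 2·2.25 = 5.5 in; A_gv = 5.5 × 0.25 = 1.375 in².
A_nv = (5.5 − 2.5·0.75) × 0.25 = 0.9062 in².
A_nt = (1.25 − 0.5·0.75) × 0.25 = 0.2188 in².
0.6 F_u A_nv = 35.34 kips; 0.6 F_y A_gv = 41.25 kips → shear rupture governs the shear term.
R_n = 35.34 + 1.0 × 65 × 0.2188 = 49.56 kips.
Allowable strength R_n/Ω = 49.56 / 2 = 24.8 kips.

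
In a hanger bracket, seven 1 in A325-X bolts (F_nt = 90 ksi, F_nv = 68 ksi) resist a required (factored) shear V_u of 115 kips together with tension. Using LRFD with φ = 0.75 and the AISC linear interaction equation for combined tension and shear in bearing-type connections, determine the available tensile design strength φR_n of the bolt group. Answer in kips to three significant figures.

A_b = π·1²/4 = 0.7854 in²; f_rv = 115 / (7 × 0.7854) = 20.92 ksi.
F'_nt = 1.3 F_nt − (F_nt / φF_nv) f_rv = 1.3·90 − (90/(0.75·68))·20.92 = 80.09 ksi, capped at F_nt → F'_nt = 80.09 ksi.
R_n = F'_nt · A_b · n = 80.09 × 0.7854 × 7 = 440.3 kips.
Design strength φR_n = 0.75 × 440.3 = 330 kips.

330 kips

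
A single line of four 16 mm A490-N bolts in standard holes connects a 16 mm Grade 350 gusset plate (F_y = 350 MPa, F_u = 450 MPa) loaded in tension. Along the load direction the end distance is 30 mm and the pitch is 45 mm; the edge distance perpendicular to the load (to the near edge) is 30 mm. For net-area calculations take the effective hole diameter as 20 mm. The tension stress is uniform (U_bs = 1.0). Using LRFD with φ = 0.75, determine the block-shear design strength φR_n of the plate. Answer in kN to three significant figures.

416 kN

Shear plane L_v = 30 + 3·45 = 165 mm; A_gv = 165 × 16 = 2640 mm².
A_nv = (165 − 3.5·20) × 16 = 1520 mm².
A_nt = (30 − 0.5·20) × 16 = 320 mm².
0.6 F_u A_nv = 410.4 kN; 0.6 F_y A_gv = 554.4 kN → shear rupture governs the shear term.
R_n = 410.4 + 1.0 × 450 × 320 / 1000 = 554.4 kN.
Design strength φR_n = 0.75 × 554.4 = 416 kN.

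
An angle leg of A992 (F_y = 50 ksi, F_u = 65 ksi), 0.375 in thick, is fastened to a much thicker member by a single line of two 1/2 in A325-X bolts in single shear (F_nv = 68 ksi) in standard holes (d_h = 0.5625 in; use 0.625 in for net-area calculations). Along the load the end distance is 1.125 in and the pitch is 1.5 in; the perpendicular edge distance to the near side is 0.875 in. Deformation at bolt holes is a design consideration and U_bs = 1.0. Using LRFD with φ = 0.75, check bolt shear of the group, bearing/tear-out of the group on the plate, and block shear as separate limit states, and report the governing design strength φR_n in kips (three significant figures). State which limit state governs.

20 kips (bolt shear governs)

Bolt shear: A_b = π·0.5²/4 = 0.1963 in²; R_n = 68 × 0.1963 × 2 × 1 = 26.7 kips → 0.75 × 26.7 = 20 kips.
Bearing: edge l_c = 0.8438, r_n = 24.68 kips; interior l_c = 0.9375, r_n = 27.42 kips; R_n = 24.68 + 1·27.42 = 52.1 kips → 39.1 kips.
Block shear: A_gv = 0.9844, A_nv = 0.6328, A_nt = 0.2109 in²; R_n = min(0.6F_uA_nv, 0.6F_yA_gv) + U_bs·F_u·A_nt = 38.39 kips → 28.8 kips.
Bolt shear governs: 20 kips.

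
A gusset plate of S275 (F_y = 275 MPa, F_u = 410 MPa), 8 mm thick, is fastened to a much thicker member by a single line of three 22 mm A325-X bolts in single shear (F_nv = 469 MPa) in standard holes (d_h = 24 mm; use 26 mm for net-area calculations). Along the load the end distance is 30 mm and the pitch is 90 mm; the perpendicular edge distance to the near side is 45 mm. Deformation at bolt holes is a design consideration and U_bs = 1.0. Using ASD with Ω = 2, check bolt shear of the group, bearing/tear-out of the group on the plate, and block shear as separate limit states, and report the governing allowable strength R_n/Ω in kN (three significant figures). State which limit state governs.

191 kN (block shear governs)

Bolt shear: A_b = π·22²/4 = 380.1 mm²; R_n = 469 × 380.1 × 3 × 1 / 1000 = 534.8 kN → 534.8 / 2 = 267 kN.
Bearing: edge l_c = 18, r_n = 70.85 kN; interior l_c = 66, r_n = 173.2 kN; R_n = 70.85 + 2·173.2 = 417.2 kN → 209 kN.
Block shear: A_gv = 1680, A_nv = 1160, A_nt = 256 mm²; R_n = min(0.6F_uA_nv, 0.6F_yA_gv) + U_bs·F_u·A_nt = 382.2 kN → 191 kN.
Block shear governs: 191 kN.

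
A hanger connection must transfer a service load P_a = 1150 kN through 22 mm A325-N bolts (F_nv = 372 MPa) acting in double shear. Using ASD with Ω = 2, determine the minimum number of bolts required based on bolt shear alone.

9 bolts

A_b = π·22²/4 = 380.1 mm².
Per-bolt allowable strength R_n/Ω = 372 × 380.1 × 2 / 1000 / 2 = 141.4 kN.
n ≥ 1150 / 141.4 = 8.132 → use 9 bolts.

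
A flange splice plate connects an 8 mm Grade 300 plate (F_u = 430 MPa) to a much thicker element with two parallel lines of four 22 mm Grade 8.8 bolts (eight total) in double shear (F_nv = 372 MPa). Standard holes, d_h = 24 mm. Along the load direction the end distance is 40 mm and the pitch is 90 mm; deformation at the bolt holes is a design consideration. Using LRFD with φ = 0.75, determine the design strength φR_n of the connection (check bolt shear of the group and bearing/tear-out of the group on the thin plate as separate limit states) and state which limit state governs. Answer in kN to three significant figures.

Bolt shear: A_b = π·22²/4 = 380.1 mm²; R_n = 372 × 380.1 × 8 × 2 / 1000 = 2263 kN → 0.75 × 2263 = 1700 kN.
Bearing (1.2 l_c t F_u ≤ 2.4 d t F_u): upper limit = 2.4·22·8·430 / 1000 = 181.6 kN.
  Edge l_c = 40 − 24/2 = 28 → r_n = 115.6 kN; interior l_c = 90 − 24 = 66 → r_n = 181.6 kN.
  R_n,bearing = 2·115.6 + 6·181.6 = 1321 kN → 0.75 × 1321 = 991 kN.
Bearing governs: 991 kN.

991 kN (bearing governs)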